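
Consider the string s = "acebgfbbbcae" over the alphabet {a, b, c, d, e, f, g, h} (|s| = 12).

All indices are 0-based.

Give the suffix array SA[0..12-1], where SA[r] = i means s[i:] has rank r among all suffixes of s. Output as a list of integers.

[0, 10, 6, 7, 8, 3, 9, 1, 11, 2, 5, 4]

rank→(start, suffix):
  0 → (0, 'acebgfbbbcae')
  1 → (10, 'ae')
  2 → (6, 'bbbcae')
  3 → (7, 'bbcae')
  4 → (8, 'bcae')
  5 → (3, 'bgfbbbcae')
  6 → (9, 'cae')
  7 → (1, 'cebgfbbbcae')
  8 → (11, 'e')
  9 → (2, 'ebgfbbbcae')
  10 → (5, 'fbbbcae')
  11 → (4, 'gfbbbcae')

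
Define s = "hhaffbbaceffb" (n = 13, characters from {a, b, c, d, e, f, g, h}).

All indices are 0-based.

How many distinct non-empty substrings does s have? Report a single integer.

81

rank→(start, suffix):
  0 → (7, 'aceffb')
  1 → (2, 'affbbaceffb')
  2 → (12, 'b')
  3 → (6, 'baceffb')
  4 → (5, 'bbaceffb')
  5 → (8, 'ceffb')
  6 → (9, 'effb')
  7 → (11, 'fb')
  8 → (4, 'fbbaceffb')
  9 → (10, 'ffb')
  10 → (3, 'ffbbaceffb')
  11 → (1, 'haffbbaceffb')
  12 → (0, 'hhaffbbaceffb')

SA = [7, 2, 12, 6, 5, 8, 9, 11, 4, 10, 3, 1, 0]
i: (SA[i-1],SA[i]) lcp shared
  1: (7,2) 1 'a'
  2: (2,12) 0 ''
  3: (12,6) 1 'b'
  4: (6,5) 1 'b'
  5: (5,8) 0 ''
  6: (8,9) 0 ''
  7: (9,11) 0 ''
  8: (11,4) 2 'fb'
  9: (4,10) 1 'f'
  10: (10,3) 3 'ffb'
  11: (3,1) 0 ''
  12: (1,0) 1 'h'

n(n+1)/2 = 13·14/2 = 91
Σ LCP = 0 + 1 + 0 + 1 + 1 + 0 + 0 + 0 + 2 + 1 + 3 + 0 + 1 = 10
distinct = 91 − 10 = 81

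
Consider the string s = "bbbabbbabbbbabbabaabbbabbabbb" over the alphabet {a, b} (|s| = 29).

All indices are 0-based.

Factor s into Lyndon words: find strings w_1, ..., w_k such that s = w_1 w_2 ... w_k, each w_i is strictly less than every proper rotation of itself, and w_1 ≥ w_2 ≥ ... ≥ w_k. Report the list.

["b", "b", "b", "abbbabbbb", "abb", "ab", "aabbbabbabbb"]

emit factor 1: 'b' (i=0, period=1)
emit factor 2: 'b' (i=1, period=1)
emit factor 3: 'b' (i=2, period=1)
emit factor 4: 'abbbabbbb' (i=3, period=9)
emit factor 5: 'abb' (i=12, period=3)
emit factor 6: 'ab' (i=15, period=2)
emit factor 7: 'aabbbabbabbb' (i=17, period=12)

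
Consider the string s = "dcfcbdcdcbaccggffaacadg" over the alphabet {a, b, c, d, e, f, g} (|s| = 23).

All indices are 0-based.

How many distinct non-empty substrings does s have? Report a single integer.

rank→(start, suffix):
  0 → (17, 'aacadg')
  1 → (18, 'acadg')
  2 → (10, 'accggffaacadg')
  3 → (20, 'adg')
  4 → (9, 'baccggffaacadg')
  5 → (4, 'bdcdcbaccggffaacadg')
  6 → (19, 'cadg')
  7 → (8, 'cbaccggffaacadg')
  8 → (3, 'cbdcdcbaccggffaacadg')
  9 → (11, 'ccggffaacadg')
  10 → (6, 'cdcbaccggffaacadg')
  11 → (1, 'cfcbdcdcbaccggffaacadg')
  12 → (12, 'cggffaacadg')
  13 → (7, 'dcbaccggffaacadg')
  14 → (5, 'dcdcbaccggffaacadg')
  15 → (0, 'dcfcbdcdcbaccggffaacadg')
  16 → (21, 'dg')
  17 → (16, 'faacadg')
  18 → (2, 'fcbdcdcbaccggffaacadg')
  19 → (15, 'ffaacadg')
  20 → (22, 'g')
  21 → (14, 'gffaacadg')
  22 → (13, 'ggffaacadg')

SA = [17, 18, 10, 20, 9, 4, 19, 8, 3, 11, 6, 1, 12, 7, 5, 0, 21, 16, 2, 15, 22, 14, 13]
[i] adj suffixes → lcp
  [1] 17/18 → 1 ('a')
  [2] 18/10 → 2 ('ac')
  [3] 10/20 → 1 ('a')
  [4] 20/9 → 0 ('')
  [5] 9/4 → 1 ('b')
  [6] 4/19 → 0 ('')
  [7] 19/8 → 1 ('c')
  [8] 8/3 → 2 ('cb')
  [9] 3/11 → 1 ('c')
  [10] 11/6 → 1 ('c')
  [11] 6/1 → 1 ('c')
  [12] 1/12 → 1 ('c')
  [13] 12/7 → 0 ('')
  [14] 7/5 → 2 ('dc')
  [15] 5/0 → 2 ('dc')
  [16] 0/21 → 1 ('d')
  [17] 21/16 → 0 ('')
  [18] 16/2 → 1 ('f')
  [19] 2/15 → 1 ('f')
  [20] 15/22 → 0 ('')
  [21] 22/14 → 1 ('g')
  [22] 14/13 → 1 ('g')

n(n+1)/2 = 23·24/2 = 276
Σ LCP = 0 + 1 + 2 + 1 + 0 + 1 + 0 + 1 + 2 + 1 + 1 + 1 + 1 + 0 + 2 + 2 + 1 + 0 + 1 + 1 + 0 + 1 + 1 = 21
distinct = 276 − 21 = 255

255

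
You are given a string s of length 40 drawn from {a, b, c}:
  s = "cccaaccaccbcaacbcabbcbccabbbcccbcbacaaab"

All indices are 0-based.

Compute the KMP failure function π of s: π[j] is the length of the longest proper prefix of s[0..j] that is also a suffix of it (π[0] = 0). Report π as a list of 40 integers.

π[0] = 0
j=1 s[j]='c': π[1]=1 (border 'c')
j=2 s[j]='c': π[2]=2 (border 'cc')
j=3 s[j]='a': k: 2→1→0; π[3]=0 (border '')
j=4 s[j]='a': π[4]=0 (border '')
j=5 s[j]='c': π[5]=1 (border 'c')
j=6 s[j]='c': π[6]=2 (border 'cc')
j=7 s[j]='a': k: 2→1→0; π[7]=0 (border '')
j=8 s[j]='c': π[8]=1 (border 'c')
j=9 s[j]='c': π[9]=2 (border 'cc')
j=10 s[j]='b': k: 2→1→0; π[10]=0 (border '')
j=11 s[j]='c': π[11]=1 (border 'c')
j=12 s[j]='a': k: 1→0; π[12]=0 (border '')
j=13 s[j]='a': π[13]=0 (border '')
j=14 s[j]='c': π[14]=1 (border 'c')
j=15 s[j]='b': k: 1→0; π[15]=0 (border '')
j=16 s[j]='c': π[16]=1 (border 'c')
j=17 s[j]='a': k: 1→0; π[17]=0 (border '')
j=18 s[j]='b': π[18]=0 (border '')
j=19 s[j]='b': π[19]=0 (border '')
j=20 s[j]='c': π[20]=1 (border 'c')
j=21 s[j]='b': k: 1→0; π[21]=0 (border '')
j=22 s[j]='c': π[22]=1 (border 'c')
j=23 s[j]='c': π[23]=2 (border 'cc')
j=24 s[j]='a': k: 2→1→0; π[24]=0 (border '')
j=25 s[j]='b': π[25]=0 (border '')
j=26 s[j]='b': π[26]=0 (border '')
j=27 s[j]='b': π[27]=0 (border '')
j=28 s[j]='c': π[28]=1 (border 'c')
j=29 s[j]='c': π[29]=2 (border 'cc')
j=30 s[j]='c': π[30]=3 (border 'ccc')
j=31 s[j]='b': k: 3→2→1→0; π[31]=0 (border '')
j=32 s[j]='c': π[32]=1 (border 'c')
j=33 s[j]='b': k: 1→0; π[33]=0 (border '')
j=34 s[j]='a': π[34]=0 (border '')
j=35 s[j]='c': π[35]=1 (border 'c')
j=36 s[j]='a': k: 1→0; π[36]=0 (border '')
j=37 s[j]='a': π[37]=0 (border '')
j=38 s[j]='a': π[38]=0 (border '')
j=39 s[j]='b': π[39]=0 (border '')

[0, 1, 2, 0, 0, 1, 2, 0, 1, 2, 0, 1, 0, 0, 1, 0, 1, 0, 0, 0, 1, 0, 1, 2, 0, 0, 0, 0, 1, 2, 3, 0, 1, 0, 0, 1, 0, 0, 0, 0]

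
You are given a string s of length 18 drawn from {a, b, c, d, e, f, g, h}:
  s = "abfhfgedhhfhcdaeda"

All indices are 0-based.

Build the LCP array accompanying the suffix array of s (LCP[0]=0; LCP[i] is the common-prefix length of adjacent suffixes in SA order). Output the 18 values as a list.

[0, 1, 1, 0, 0, 0, 2, 1, 0, 2, 0, 1, 2, 0, 0, 1, 2, 1]

rank | idx | suffix
   0 |  17 | a
   1 |   0 | abfhfgedhhfhcdaeda
   2 |  14 | aeda
   3 |   1 | bfhfgedhhfhcdaeda
   4 |  12 | cdaeda
   5 |  16 | da
   6 |  13 | daeda
   7 |   7 | dhhfhcdaeda
   8 |  15 | eda
   9 |   6 | edhhfhcdaeda
  10 |   4 | fgedhhfhcdaeda
  11 |  10 | fhcdaeda
  12 |   2 | fhfgedhhfhcdaeda
  13 |   5 | gedhhfhcdaeda
  14 |  11 | hcdaeda
  15 |   3 | hfgedhhfhcdaeda
  16 |   9 | hfhcdaeda
  17 |   8 | hhfhcdaeda

SA = [17, 0, 14, 1, 12, 16, 13, 7, 15, 6, 4, 10, 2, 5, 11, 3, 9, 8]
rank  pair      lcp
   1  s[17:],s[0:]  1  'a'
   2  s[0:],s[14:]  1  'a'
   3  s[14:],s[1:]  0  ''
   4  s[1:],s[12:]  0  ''
   5  s[12:],s[16:]  0  ''
   6  s[16:],s[13:]  2  'da'
   7  s[13:],s[7:]  1  'd'
   8  s[7:],s[15:]  0  ''
   9  s[15:],s[6:]  2  'ed'
  10  s[6:],s[4:]  0  ''
  11  s[4:],s[10:]  1  'f'
  12  s[10:],s[2:]  2  'fh'
  13  s[2:],s[5:]  0  ''
  14  s[5:],s[11:]  0  ''
  15  s[11:],s[3:]  1  'h'
  16  s[3:],s[9:]  2  'hf'
  17  s[9:],s[8:]  1  'h'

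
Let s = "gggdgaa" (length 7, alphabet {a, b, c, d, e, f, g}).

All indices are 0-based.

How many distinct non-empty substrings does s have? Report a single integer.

23

rank→(start, suffix):
  0 → (6, 'a')
  1 → (5, 'aa')
  2 → (3, 'dgaa')
  3 → (4, 'gaa')
  4 → (2, 'gdgaa')
  5 → (1, 'ggdgaa')
  6 → (0, 'gggdgaa')

SA = [6, 5, 3, 4, 2, 1, 0]
i: (SA[i-1],SA[i]) lcp shared
  1: (6,5) 1 'a'
  2: (5,3) 0 ''
  3: (3,4) 0 ''
  4: (4,2) 1 'g'
  5: (2,1) 1 'g'
  6: (1,0) 2 'gg'

n(n+1)/2 = 7·8/2 = 28
Σ LCP = 0 + 1 + 0 + 0 + 1 + 1 + 2 = 5
distinct = 28 − 5 = 23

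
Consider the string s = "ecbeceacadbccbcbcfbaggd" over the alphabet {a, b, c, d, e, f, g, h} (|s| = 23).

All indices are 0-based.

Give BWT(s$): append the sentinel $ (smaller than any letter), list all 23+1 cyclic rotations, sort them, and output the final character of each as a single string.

decbfcdccacbebebgac$bcga

rank  rotation                  last
    0  $ecbeceacadbccbcbcfbaggd  d
    1  acadbccbcbcfbaggd$ecbece  e
    2  adbccbcbcfbaggd$ecbeceac  c
    3  aggd$ecbeceacadbccbcbcfb  b
    4  baggd$ecbeceacadbccbcbcf  f
    5  bcbcfbaggd$ecbeceacadbcc  c
    6  bccbcbcfbaggd$ecbeceacad  d
    7  bcfbaggd$ecbeceacadbccbc  c
    8  beceacadbccbcbcfbaggd$ec  c
    9  cadbccbcbcfbaggd$ecbecea  a
   10  cbcbcfbaggd$ecbeceacadbc  c
   11  cbcfbaggd$ecbeceacadbccb  b
   12  cbeceacadbccbcbcfbaggd$e  e
   13  ccbcbcfbaggd$ecbeceacadb  b
   14  ceacadbccbcbcfbaggd$ecbe  e
   15  cfbaggd$ecbeceacadbccbcb  b
   16  d$ecbeceacadbccbcbcfbagg  g
   17  dbccbcbcfbaggd$ecbeceaca  a
   18  eacadbccbcbcfbaggd$ecbec  c
   19  ecbeceacadbccbcbcfbaggd$  $
   20  eceacadbccbcbcfbaggd$ecb  b
   21  fbaggd$ecbeceacadbccbcbc  c
   22  gd$ecbeceacadbccbcbcfbag  g
   23  ggd$ecbeceacadbccbcbcfba  a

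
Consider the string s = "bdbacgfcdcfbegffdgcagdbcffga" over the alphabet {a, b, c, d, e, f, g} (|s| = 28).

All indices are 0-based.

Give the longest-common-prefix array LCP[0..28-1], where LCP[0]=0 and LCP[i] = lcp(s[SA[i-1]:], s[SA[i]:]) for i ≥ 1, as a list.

[0, 1, 1, 0, 1, 1, 1, 0, 1, 1, 2, 1, 0, 2, 1, 1, 0, 0, 1, 1, 1, 2, 1, 0, 1, 1, 1, 2]

rank | idx | suffix
   0 |  27 | a
   1 |   3 | acgfcdcfbegffdgcagdbcffga
   2 |  19 | agdbcffga
   3 |   2 | bacgfcdcfbegffdgcagdbcffga
   4 |  22 | bcffga
   5 |   0 | bdbacgfcdcfbegffdgcagdbcffga
   6 |  11 | begffdgcagdbcffga
   7 |  18 | cagdbcffga
   8 |   7 | cdcfbegffdgcagdbcffga
   9 |   9 | cfbegffdgcagdbcffga
  10 |  23 | cffga
  11 |   4 | cgfcdcfbegffdgcagdbcffga
  12 |   1 | dbacgfcdcfbegffdgcagdbcffga
  13 |  21 | dbcffga
  14 |   8 | dcfbegffdgcagdbcffga
  15 |  16 | dgcagdbcffga
  16 |  12 | egffdgcagdbcffga
  17 |  10 | fbegffdgcagdbcffga
  18 |   6 | fcdcfbegffdgcagdbcffga
  19 |  15 | fdgcagdbcffga
  20 |  14 | ffdgcagdbcffga
  21 |  24 | ffga
  22 |  25 | fga
  23 |  26 | ga
  24 |  17 | gcagdbcffga
  25 |  20 | gdbcffga
  26 |   5 | gfcdcfbegffdgcagdbcffga
  27 |  13 | gffdgcagdbcffga

SA = [27, 3, 19, 2, 22, 0, 11, 18, 7, 9, 23, 4, 1, 21, 8, 16, 12, 10, 6, 15, 14, 24, 25, 26, 17, 20, 5, 13]
[i] adj suffixes → lcp
  [1] 27/3 → 1 ('a')
  [2] 3/19 → 1 ('a')
  [3] 19/2 → 0 ('')
  [4] 2/22 → 1 ('b')
  [5] 22/0 → 1 ('b')
  [6] 0/11 → 1 ('b')
  [7] 11/18 → 0 ('')
  [8] 18/7 → 1 ('c')
  [9] 7/9 → 1 ('c')
  [10] 9/23 → 2 ('cf')
  [11] 23/4 → 1 ('c')
  [12] 4/1 → 0 ('')
  [13] 1/21 → 2 ('db')
  [14] 21/8 → 1 ('d')
  [15] 8/16 → 1 ('d')
  [16] 16/12 → 0 ('')
  [17] 12/10 → 0 ('')
  [18] 10/6 → 1 ('f')
  [19] 6/15 → 1 ('f')
  [20] 15/14 → 1 ('f')
  [21] 14/24 → 2 ('ff')
  [22] 24/25 → 1 ('f')
  [23] 25/26 → 0 ('')
  [24] 26/17 → 1 ('g')
  [25] 17/20 → 1 ('g')
  [26] 20/5 → 1 ('g')
  [27] 5/13 → 2 ('gf')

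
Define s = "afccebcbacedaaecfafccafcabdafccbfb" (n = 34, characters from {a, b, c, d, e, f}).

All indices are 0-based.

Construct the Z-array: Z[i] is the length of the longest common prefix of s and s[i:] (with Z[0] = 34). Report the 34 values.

[34, 0, 0, 0, 0, 0, 0, 0, 1, 0, 0, 0, 1, 1, 0, 0, 0, 4, 0, 0, 0, 3, 0, 0, 1, 0, 0, 4, 0, 0, 0, 0, 0, 0]

Z[0]=34
i=1: fresh scan; Z[1]=0
i=2: fresh scan; Z[2]=0
i=3: fresh scan; Z[3]=0
i=4: fresh scan; Z[4]=0
i=5: fresh scan; Z[5]=0
i=6: fresh scan; Z[6]=0
i=7: fresh scan; Z[7]=0
i=8: fresh scan; Z[8]=1 scan→box=[8,9)
i=9: fresh scan; Z[9]=0
i=10: fresh scan; Z[10]=0
i=11: fresh scan; Z[11]=0
i=12: fresh scan; Z[12]=1 scan→box=[12,13)
i=13: fresh scan; Z[13]=1 scan→box=[13,14)
i=14: fresh scan; Z[14]=0
i=15: fresh scan; Z[15]=0
i=16: fresh scan; Z[16]=0
i=17: fresh scan; Z[17]=4 scan→box=[17,21)
i=18: min(r-i=3, Z[1]=0)=0; Z[18]=0
i=19: min(r-i=2, Z[2]=0)=0; Z[19]=0
i=20: min(r-i=1, Z[3]=0)=0; Z[20]=0
i=21: fresh scan; Z[21]=3 scan→box=[21,24)
i=22: min(r-i=2, Z[1]=0)=0; Z[22]=0
i=23: min(r-i=1, Z[2]=0)=0; Z[23]=0
i=24: fresh scan; Z[24]=1 scan→box=[24,25)
i=25: fresh scan; Z[25]=0
i=26: fresh scan; Z[26]=0
i=27: fresh scan; Z[27]=4 scan→box=[27,31)
i=28: min(r-i=3, Z[1]=0)=0; Z[28]=0
i=29: min(r-i=2, Z[2]=0)=0; Z[29]=0
i=30: min(r-i=1, Z[3]=0)=0; Z[30]=0
i=31: fresh scan; Z[31]=0
i=32: fresh scan; Z[32]=0
i=33: fresh scan; Z[33]=0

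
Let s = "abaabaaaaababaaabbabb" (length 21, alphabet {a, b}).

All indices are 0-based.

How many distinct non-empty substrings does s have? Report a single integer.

rank→(start, suffix):
  0 → (5, 'aaaaababaaabbabb')
  1 → (6, 'aaaababaaabbabb')
  2 → (7, 'aaababaaabbabb')
  3 → (13, 'aaabbabb')
  4 → (2, 'aabaaaaababaaabbabb')
  5 → (8, 'aababaaabbabb')
  6 → (14, 'aabbabb')
  7 → (3, 'abaaaaababaaabbabb')
  8 → (11, 'abaaabbabb')
  9 → (0, 'abaabaaaaababaaabbabb')
  10 → (9, 'ababaaabbabb')
  11 → (18, 'abb')
  12 → (15, 'abbabb')
  13 → (20, 'b')
  14 → (4, 'baaaaababaaabbabb')
  15 → (12, 'baaabbabb')
  16 → (1, 'baabaaaaababaaabbabb')
  17 → (10, 'babaaabbabb')
  18 → (17, 'babb')
  19 → (19, 'bb')
  20 → (16, 'bbabb')

SA = [5, 6, 7, 13, 2, 8, 14, 3, 11, 0, 9, 18, 15, 20, 4, 12, 1, 10, 17, 19, 16]
[i] adj suffixes → lcp
  [1] 5/6 → 4 ('aaaa')
  [2] 6/7 → 3 ('aaa')
  [3] 7/13 → 4 ('aaab')
  [4] 13/2 → 2 ('aa')
  [5] 2/8 → 4 ('aaba')
  [6] 8/14 → 3 ('aab')
  [7] 14/3 → 1 ('a')
  [8] 3/11 → 5 ('abaaa')
  [9] 11/0 → 4 ('abaa')
  [10] 0/9 → 3 ('aba')
  [11] 9/18 → 2 ('ab')
  [12] 18/15 → 3 ('abb')
  [13] 15/20 → 0 ('')
  [14] 20/4 → 1 ('b')
  [15] 4/12 → 4 ('baaa')
  [16] 12/1 → 3 ('baa')
  [17] 1/10 → 2 ('ba')
  [18] 10/17 → 3 ('bab')
  [19] 17/19 → 1 ('b')
  [20] 19/16 → 2 ('bb')

n(n+1)/2 = 21·22/2 = 231
Σ LCP = 0 + 4 + 3 + 4 + 2 + 4 + 3 + 1 + 5 + 4 + 3 + 2 + 3 + 0 + 1 + 4 + 3 + 2 + 3 + 1 + 2 = 54
distinct = 231 − 54 = 177

177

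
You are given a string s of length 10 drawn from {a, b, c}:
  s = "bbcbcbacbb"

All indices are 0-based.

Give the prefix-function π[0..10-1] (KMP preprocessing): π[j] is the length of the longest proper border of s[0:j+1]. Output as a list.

π[0] = 0
j=1 s[j]='b': π[1]=1 (border 'b')
j=2 s[j]='c': k: 1→0; π[2]=0 (border '')
j=3 s[j]='b': π[3]=1 (border 'b')
j=4 s[j]='c': k: 1→0; π[4]=0 (border '')
j=5 s[j]='b': π[5]=1 (border 'b')
j=6 s[j]='a': k: 1→0; π[6]=0 (border '')
j=7 s[j]='c': π[7]=0 (border '')
j=8 s[j]='b': π[8]=1 (border 'b')
j=9 s[j]='b': π[9]=2 (border 'bb')

[0, 1, 0, 1, 0, 1, 0, 0, 1, 2]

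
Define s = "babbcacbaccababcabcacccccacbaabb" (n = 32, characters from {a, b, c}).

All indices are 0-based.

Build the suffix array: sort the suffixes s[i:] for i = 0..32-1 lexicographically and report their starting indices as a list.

[28, 11, 29, 1, 13, 16, 25, 5, 8, 19, 31, 27, 0, 12, 7, 30, 2, 14, 3, 17, 10, 15, 24, 4, 18, 26, 6, 9, 23, 22, 21, 20]

rank→(start, suffix):
  0 → (28, 'aabb')
  1 → (11, 'ababcabcacccccacbaabb')
  2 → (29, 'abb')
  3 → (1, 'abbcacbaccababcabcacccccacbaabb')
  4 → (13, 'abcabcacccccacbaabb')
  5 → (16, 'abcacccccacbaabb')
  6 → (25, 'acbaabb')
  7 → (5, 'acbaccababcabcacccccacbaabb')
  8 → (8, 'accababcabcacccccacbaabb')
  9 → (19, 'acccccacbaabb')
  10 → (31, 'b')
  11 → (27, 'baabb')
  12 → (0, 'babbcacbaccababcabcacccccacbaabb')
  13 → (12, 'babcabcacccccacbaabb')
  14 → (7, 'baccababcabcacccccacbaabb')
  15 → (30, 'bb')
  16 → (2, 'bbcacbaccababcabcacccccacbaabb')
  17 → (14, 'bcabcacccccacbaabb')
  18 → (3, 'bcacbaccababcabcacccccacbaabb')
  19 → (17, 'bcacccccacbaabb')
  20 → (10, 'cababcabcacccccacbaabb')
  21 → (15, 'cabcacccccacbaabb')
  22 → (24, 'cacbaabb')
  23 → (4, 'cacbaccababcabcacccccacbaabb')
  24 → (18, 'cacccccacbaabb')
  25 → (26, 'cbaabb')
  26 → (6, 'cbaccababcabcacccccacbaabb')
  27 → (9, 'ccababcabcacccccacbaabb')
  28 → (23, 'ccacbaabb')
  29 → (22, 'cccacbaabb')
  30 → (21, 'ccccacbaabb')
  31 → (20, 'cccccacbaabb')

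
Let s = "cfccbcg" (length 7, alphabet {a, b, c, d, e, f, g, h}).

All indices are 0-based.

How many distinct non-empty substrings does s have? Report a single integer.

25

rank | idx | suffix
   0 |   4 | bcg
   1 |   3 | cbcg
   2 |   2 | ccbcg
   3 |   0 | cfccbcg
   4 |   5 | cg
   5 |   1 | fccbcg
   6 |   6 | g

SA = [4, 3, 2, 0, 5, 1, 6]
i: (SA[i-1],SA[i]) lcp shared
  1: (4,3) 0 ''
  2: (3,2) 1 'c'
  3: (2,0) 1 'c'
  4: (0,5) 1 'c'
  5: (5,1) 0 ''
  6: (1,6) 0 ''

n(n+1)/2 = 7·8/2 = 28
Σ LCP = 0 + 0 + 1 + 1 + 1 + 0 + 0 = 3
distinct = 28 − 3 = 25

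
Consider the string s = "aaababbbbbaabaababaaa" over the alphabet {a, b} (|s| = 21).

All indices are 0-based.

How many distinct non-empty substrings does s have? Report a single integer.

177

rank→(start, suffix):
  0 → (20, 'a')
  1 → (19, 'aa')
  2 → (18, 'aaa')
  3 → (0, 'aaababbbbbaabaababaaa')
  4 → (10, 'aabaababaaa')
  5 → (13, 'aababaaa')
  6 → (1, 'aababbbbbaabaababaaa')
  7 → (16, 'abaaa')
  8 → (11, 'abaababaaa')
  9 → (14, 'ababaaa')
  10 → (2, 'ababbbbbaabaababaaa')
  11 → (4, 'abbbbbaabaababaaa')
  12 → (17, 'baaa')
  13 → (9, 'baabaababaaa')
  14 → (12, 'baababaaa')
  15 → (15, 'babaaa')
  16 → (3, 'babbbbbaabaababaaa')
  17 → (8, 'bbaabaababaaa')
  18 → (7, 'bbbaabaababaaa')
  19 → (6, 'bbbbaabaababaaa')
  20 → (5, 'bbbbbaabaababaaa')

SA = [20, 19, 18, 0, 10, 13, 1, 16, 11, 14, 2, 4, 17, 9, 12, 15, 3, 8, 7, 6, 5]
[i] adj suffixes → lcp
  [1] 20/19 → 1 ('a')
  [2] 19/18 → 2 ('aa')
  [3] 18/0 → 3 ('aaa')
  [4] 0/10 → 2 ('aa')
  [5] 10/13 → 4 ('aaba')
  [6] 13/1 → 5 ('aabab')
  [7] 1/16 → 1 ('a')
  [8] 16/11 → 4 ('abaa')
  [9] 11/14 → 3 ('aba')
  [10] 14/2 → 4 ('abab')
  [11] 2/4 → 2 ('ab')
  [12] 4/17 → 0 ('')
  [13] 17/9 → 3 ('baa')
  [14] 9/12 → 5 ('baaba')
  [15] 12/15 → 2 ('ba')
  [16] 15/3 → 3 ('bab')
  [17] 3/8 → 1 ('b')
  [18] 8/7 → 2 ('bb')
  [19] 7/6 → 3 ('bbb')
  [20] 6/5 → 4 ('bbbb')

n(n+1)/2 = 21·22/2 = 231
Σ LCP = 0 + 1 + 2 + 3 + 2 + 4 + 5 + 1 + 4 + 3 + 4 + 2 + 0 + 3 + 5 + 2 + 3 + 1 + 2 + 3 + 4 = 54
distinct = 231 − 54 = 177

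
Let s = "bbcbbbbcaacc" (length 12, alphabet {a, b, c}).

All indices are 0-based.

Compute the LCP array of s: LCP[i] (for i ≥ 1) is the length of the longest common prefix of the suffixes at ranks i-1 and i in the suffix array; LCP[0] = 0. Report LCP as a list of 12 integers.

sorted suffixes:
  #0 SA[0]=8  'aacc'
  #1 SA[1]=9  'acc'
  #2 SA[2]=3  'bbbbcaacc'
  #3 SA[3]=4  'bbbcaacc'
  #4 SA[4]=5  'bbcaacc'
  #5 SA[5]=0  'bbcbbbbcaacc'
  #6 SA[6]=6  'bcaacc'
  #7 SA[7]=1  'bcbbbbcaacc'
  #8 SA[8]=11  'c'
  #9 SA[9]=7  'caacc'
  #10 SA[10]=2  'cbbbbcaacc'
  #11 SA[11]=10  'cc'

SA = [8, 9, 3, 4, 5, 0, 6, 1, 11, 7, 2, 10]
rank  pair      lcp
   1  s[8:],s[9:]  1  'a'
   2  s[9:],s[3:]  0  ''
   3  s[3:],s[4:]  3  'bbb'
   4  s[4:],s[5:]  2  'bb'
   5  s[5:],s[0:]  3  'bbc'
   6  s[0:],s[6:]  1  'b'
   7  s[6:],s[1:]  2  'bc'
   8  s[1:],s[11:]  0  ''
   9  s[11:],s[7:]  1  'c'
  10  s[7:],s[2:]  1  'c'
  11  s[2:],s[10:]  1  'c'

[0, 1, 0, 3, 2, 3, 1, 2, 0, 1, 1, 1]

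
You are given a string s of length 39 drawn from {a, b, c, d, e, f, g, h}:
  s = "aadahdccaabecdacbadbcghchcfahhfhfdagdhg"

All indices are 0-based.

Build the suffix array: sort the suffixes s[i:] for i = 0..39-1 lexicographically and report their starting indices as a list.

[8, 0, 9, 14, 1, 17, 34, 3, 27, 16, 19, 10, 7, 15, 6, 12, 25, 20, 23, 13, 33, 2, 18, 5, 36, 11, 26, 32, 30, 38, 35, 21, 24, 22, 4, 31, 29, 37, 28]

rank→(start, suffix):
  0 → (8, 'aabecdacbadbcghchcfahhfhfdagdhg')
  1 → (0, 'aadahdccaabecdacbadbcghchcfahhfhfdagdhg')
  2 → (9, 'abecdacbadbcghchcfahhfhfdagdhg')
  3 → (14, 'acbadbcghchcfahhfhfdagdhg')
  4 → (1, 'adahdccaabecdacbadbcghchcfahhfhfdagdhg')
  5 → (17, 'adbcghchcfahhfhfdagdhg')
  6 → (34, 'agdhg')
  7 → (3, 'ahdccaabecdacbadbcghchcfahhfhfdagdhg')
  8 → (27, 'ahhfhfdagdhg')
  9 → (16, 'badbcghchcfahhfhfdagdhg')
  10 → (19, 'bcghchcfahhfhfdagdhg')
  11 → (10, 'becdacbadbcghchcfahhfhfdagdhg')
  12 → (7, 'caabecdacbadbcghchcfahhfhfdagdhg')
  13 → (15, 'cbadbcghchcfahhfhfdagdhg')
  14 → (6, 'ccaabecdacbadbcghchcfahhfhfdagdhg')
  15 → (12, 'cdacbadbcghchcfahhfhfdagdhg')
  16 → (25, 'cfahhfhfdagdhg')
  17 → (20, 'cghchcfahhfhfdagdhg')
  18 → (23, 'chcfahhfhfdagdhg')
  19 → (13, 'dacbadbcghchcfahhfhfdagdhg')
  20 → (33, 'dagdhg')
  21 → (2, 'dahdccaabecdacbadbcghchcfahhfhfdagdhg')
  22 → (18, 'dbcghchcfahhfhfdagdhg')
  23 → (5, 'dccaabecdacbadbcghchcfahhfhfdagdhg')
  24 → (36, 'dhg')
  25 → (11, 'ecdacbadbcghchcfahhfhfdagdhg')
  26 → (26, 'fahhfhfdagdhg')
  27 → (32, 'fdagdhg')
  28 → (30, 'fhfdagdhg')
  29 → (38, 'g')
  30 → (35, 'gdhg')
  31 → (21, 'ghchcfahhfhfdagdhg')
  32 → (24, 'hcfahhfhfdagdhg')
  33 → (22, 'hchcfahhfhfdagdhg')
  34 → (4, 'hdccaabecdacbadbcghchcfahhfhfdagdhg')
  35 → (31, 'hfdagdhg')
  36 → (29, 'hfhfdagdhg')
  37 → (37, 'hg')
  38 → (28, 'hhfhfdagdhg')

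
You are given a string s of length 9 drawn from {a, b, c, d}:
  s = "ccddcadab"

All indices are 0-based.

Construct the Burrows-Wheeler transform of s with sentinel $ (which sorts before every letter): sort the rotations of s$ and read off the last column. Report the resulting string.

rank  rotation    last
    0  $ccddcadab  b
    1  ab$ccddcad  d
    2  adab$ccddc  c
    3  b$ccddcada  a
    4  cadab$ccdd  d
    5  ccddcadab$  $
    6  cddcadab$c  c
    7  dab$ccddca  a
    8  dcadab$ccd  d
    9  ddcadab$cc  c

bdcad$cadc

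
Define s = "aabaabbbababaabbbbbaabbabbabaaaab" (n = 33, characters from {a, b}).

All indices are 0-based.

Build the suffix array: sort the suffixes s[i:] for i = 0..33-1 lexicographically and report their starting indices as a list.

rank→(start, suffix):
  0 → (28, 'aaaab')
  1 → (29, 'aaab')
  2 → (30, 'aab')
  3 → (0, 'aabaabbbababaabbbbbaabbabbabaaaab')
  4 → (19, 'aabbabbabaaaab')
  5 → (3, 'aabbbababaabbbbbaabbabbabaaaab')
  6 → (12, 'aabbbbbaabbabbabaaaab')
  7 → (31, 'ab')
  8 → (26, 'abaaaab')
  9 → (1, 'abaabbbababaabbbbbaabbabbabaaaab')
  10 → (10, 'abaabbbbbaabbabbabaaaab')
  11 → (8, 'ababaabbbbbaabbabbabaaaab')
  12 → (23, 'abbabaaaab')
  13 → (20, 'abbabbabaaaab')
  14 → (4, 'abbbababaabbbbbaabbabbabaaaab')
  15 → (13, 'abbbbbaabbabbabaaaab')
  16 → (32, 'b')
  17 → (27, 'baaaab')
  18 → (18, 'baabbabbabaaaab')
  19 → (2, 'baabbbababaabbbbbaabbabbabaaaab')
  20 → (11, 'baabbbbbaabbabbabaaaab')
  21 → (25, 'babaaaab')
  22 → (9, 'babaabbbbbaabbabbabaaaab')
  23 → (7, 'bababaabbbbbaabbabbabaaaab')
  24 → (22, 'babbabaaaab')
  25 → (17, 'bbaabbabbabaaaab')
  26 → (24, 'bbabaaaab')
  27 → (6, 'bbababaabbbbbaabbabbabaaaab')
  28 → (21, 'bbabbabaaaab')
  29 → (16, 'bbbaabbabbabaaaab')
  30 → (5, 'bbbababaabbbbbaabbabbabaaaab')
  31 → (15, 'bbbbaabbabbabaaaab')
  32 → (14, 'bbbbbaabbabbabaaaab')

[28, 29, 30, 0, 19, 3, 12, 31, 26, 1, 10, 8, 23, 20, 4, 13, 32, 27, 18, 2, 11, 25, 9, 7, 22, 17, 24, 6, 21, 16, 5, 15, 14]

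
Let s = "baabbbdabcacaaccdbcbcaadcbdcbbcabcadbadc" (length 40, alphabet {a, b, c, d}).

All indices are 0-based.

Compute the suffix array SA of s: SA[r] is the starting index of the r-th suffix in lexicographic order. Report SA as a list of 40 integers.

sorted suffixes:
  #0 SA[0]=1  'aabbbdabcacaaccdbcbcaadcbdcbbcabcadbadc'
  #1 SA[1]=12  'aaccdbcbcaadcbdcbbcabcadbadc'
  #2 SA[2]=21  'aadcbdcbbcabcadbadc'
  #3 SA[3]=2  'abbbdabcacaaccdbcbcaadcbdcbbcabcadbadc'
  #4 SA[4]=7  'abcacaaccdbcbcaadcbdcbbcabcadbadc'
  #5 SA[5]=31  'abcadbadc'
  #6 SA[6]=10  'acaaccdbcbcaadcbdcbbcabcadbadc'
  #7 SA[7]=13  'accdbcbcaadcbdcbbcabcadbadc'
  #8 SA[8]=34  'adbadc'
  #9 SA[9]=37  'adc'
  #10 SA[10]=22  'adcbdcbbcabcadbadc'
  #11 SA[11]=0  'baabbbdabcacaaccdbcbcaadcbdcbbcabcadbadc'
  #12 SA[12]=36  'badc'
  #13 SA[13]=3  'bbbdabcacaaccdbcbcaadcbdcbbcabcadbadc'
  #14 SA[14]=28  'bbcabcadbadc'
  #15 SA[15]=4  'bbdabcacaaccdbcbcaadcbdcbbcabcadbadc'
  #16 SA[16]=19  'bcaadcbdcbbcabcadbadc'
  #17 SA[17]=29  'bcabcadbadc'
  #18 SA[18]=8  'bcacaaccdbcbcaadcbdcbbcabcadbadc'
  #19 SA[19]=32  'bcadbadc'
  #20 SA[20]=17  'bcbcaadcbdcbbcabcadbadc'
  #21 SA[21]=5  'bdabcacaaccdbcbcaadcbdcbbcabcadbadc'
  #22 SA[22]=25  'bdcbbcabcadbadc'
  #23 SA[23]=39  'c'
  #24 SA[24]=11  'caaccdbcbcaadcbdcbbcabcadbadc'
  #25 SA[25]=20  'caadcbdcbbcabcadbadc'
  #26 SA[26]=30  'cabcadbadc'
  #27 SA[27]=9  'cacaaccdbcbcaadcbdcbbcabcadbadc'
  #28 SA[28]=33  'cadbadc'
  #29 SA[29]=27  'cbbcabcadbadc'
  #30 SA[30]=18  'cbcaadcbdcbbcabcadbadc'
  #31 SA[31]=24  'cbdcbbcabcadbadc'
  #32 SA[32]=14  'ccdbcbcaadcbdcbbcabcadbadc'
  #33 SA[33]=15  'cdbcbcaadcbdcbbcabcadbadc'
  #34 SA[34]=6  'dabcacaaccdbcbcaadcbdcbbcabcadbadc'
  #35 SA[35]=35  'dbadc'
  #36 SA[36]=16  'dbcbcaadcbdcbbcabcadbadc'
  #37 SA[37]=38  'dc'
  #38 SA[38]=26  'dcbbcabcadbadc'
  #39 SA[39]=23  'dcbdcbbcabcadbadc'

[1, 12, 21, 2, 7, 31, 10, 13, 34, 37, 22, 0, 36, 3, 28, 4, 19, 29, 8, 32, 17, 5, 25, 39, 11, 20, 30, 9, 33, 27, 18, 24, 14, 15, 6, 35, 16, 38, 26, 23]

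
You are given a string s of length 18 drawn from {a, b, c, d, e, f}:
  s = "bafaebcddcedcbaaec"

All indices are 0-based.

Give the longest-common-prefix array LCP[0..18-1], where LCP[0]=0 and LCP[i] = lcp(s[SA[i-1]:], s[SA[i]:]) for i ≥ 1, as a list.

rank | idx | suffix
   0 |  14 | aaec
   1 |   3 | aebcddcedcbaaec
   2 |  15 | aec
   3 |   1 | afaebcddcedcbaaec
   4 |  13 | baaec
   5 |   0 | bafaebcddcedcbaaec
   6 |   5 | bcddcedcbaaec
   7 |  17 | c
   8 |  12 | cbaaec
   9 |   6 | cddcedcbaaec
  10 |   9 | cedcbaaec
  11 |  11 | dcbaaec
  12 |   8 | dcedcbaaec
  13 |   7 | ddcedcbaaec
  14 |   4 | ebcddcedcbaaec
  15 |  16 | ec
  16 |  10 | edcbaaec
  17 |   2 | faebcddcedcbaaec

SA = [14, 3, 15, 1, 13, 0, 5, 17, 12, 6, 9, 11, 8, 7, 4, 16, 10, 2]
i: (SA[i-1],SA[i]) lcp shared
  1: (14,3) 1 'a'
  2: (3,15) 2 'ae'
  3: (15,1) 1 'a'
  4: (1,13) 0 ''
  5: (13,0) 2 'ba'
  6: (0,5) 1 'b'
  7: (5,17) 0 ''
  8: (17,12) 1 'c'
  9: (12,6) 1 'c'
  10: (6,9) 1 'c'
  11: (9,11) 0 ''
  12: (11,8) 2 'dc'
  13: (8,7) 1 'd'
  14: (7,4) 0 ''
  15: (4,16) 1 'e'
  16: (16,10) 1 'e'
  17: (10,2) 0 ''

[0, 1, 2, 1, 0, 2, 1, 0, 1, 1, 1, 0, 2, 1, 0, 1, 1, 0]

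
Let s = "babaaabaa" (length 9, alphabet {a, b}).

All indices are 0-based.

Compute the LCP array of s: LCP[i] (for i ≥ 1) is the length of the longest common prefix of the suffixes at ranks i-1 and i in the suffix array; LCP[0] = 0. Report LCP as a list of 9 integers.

[0, 1, 2, 2, 1, 4, 0, 3, 2]

rank→(start, suffix):
  0 → (8, 'a')
  1 → (7, 'aa')
  2 → (3, 'aaabaa')
  3 → (4, 'aabaa')
  4 → (5, 'abaa')
  5 → (1, 'abaaabaa')
  6 → (6, 'baa')
  7 → (2, 'baaabaa')
  8 → (0, 'babaaabaa')

SA = [8, 7, 3, 4, 5, 1, 6, 2, 0]
rank  pair      lcp
   1  s[8:],s[7:]  1  'a'
   2  s[7:],s[3:]  2  'aa'
   3  s[3:],s[4:]  2  'aa'
   4  s[4:],s[5:]  1  'a'
   5  s[5:],s[1:]  4  'abaa'
   6  s[1:],s[6:]  0  ''
   7  s[6:],s[2:]  3  'baa'
   8  s[2:],s[0:]  2  'ba'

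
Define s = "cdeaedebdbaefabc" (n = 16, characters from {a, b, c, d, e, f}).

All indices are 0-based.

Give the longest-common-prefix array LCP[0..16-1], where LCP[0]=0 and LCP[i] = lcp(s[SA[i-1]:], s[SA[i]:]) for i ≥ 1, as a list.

rank→(start, suffix):
  0 → (13, 'abc')
  1 → (3, 'aedebdbaefabc')
  2 → (10, 'aefabc')
  3 → (9, 'baefabc')
  4 → (14, 'bc')
  5 → (7, 'bdbaefabc')
  6 → (15, 'c')
  7 → (0, 'cdeaedebdbaefabc')
  8 → (8, 'dbaefabc')
  9 → (1, 'deaedebdbaefabc')
  10 → (5, 'debdbaefabc')
  11 → (2, 'eaedebdbaefabc')
  12 → (6, 'ebdbaefabc')
  13 → (4, 'edebdbaefabc')
  14 → (11, 'efabc')
  15 → (12, 'fabc')

SA = [13, 3, 10, 9, 14, 7, 15, 0, 8, 1, 5, 2, 6, 4, 11, 12]
[i] adj suffixes → lcp
  [1] 13/3 → 1 ('a')
  [2] 3/10 → 2 ('ae')
  [3] 10/9 → 0 ('')
  [4] 9/14 → 1 ('b')
  [5] 14/7 → 1 ('b')
  [6] 7/15 → 0 ('')
  [7] 15/0 → 1 ('c')
  [8] 0/8 → 0 ('')
  [9] 8/1 → 1 ('d')
  [10] 1/5 → 2 ('de')
  [11] 5/2 → 0 ('')
  [12] 2/6 → 1 ('e')
  [13] 6/4 → 1 ('e')
  [14] 4/11 → 1 ('e')
  [15] 11/12 → 0 ('')

[0, 1, 2, 0, 1, 1, 0, 1, 0, 1, 2, 0, 1, 1, 1, 0]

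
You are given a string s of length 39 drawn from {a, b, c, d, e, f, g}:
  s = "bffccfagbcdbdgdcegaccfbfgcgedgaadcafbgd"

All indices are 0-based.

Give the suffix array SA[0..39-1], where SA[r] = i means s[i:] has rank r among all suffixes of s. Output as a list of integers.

[30, 18, 31, 34, 6, 8, 11, 0, 22, 36, 33, 3, 19, 9, 15, 4, 20, 25, 38, 10, 32, 14, 28, 12, 27, 16, 5, 21, 35, 2, 1, 23, 29, 17, 7, 24, 37, 13, 26]

rank→(start, suffix):
  0 → (30, 'aadcafbgd')
  1 → (18, 'accfbfgcgedgaadcafbgd')
  2 → (31, 'adcafbgd')
  3 → (34, 'afbgd')
  4 → (6, 'agbcdbdgdcegaccfbfgcgedgaadcafbgd')
  5 → (8, 'bcdbdgdcegaccfbfgcgedgaadcafbgd')
  6 → (11, 'bdgdcegaccfbfgcgedgaadcafbgd')
  7 → (0, 'bffccfagbcdbdgdcegaccfbfgcgedgaadcafbgd')
  8 → (22, 'bfgcgedgaadcafbgd')
  9 → (36, 'bgd')
  10 → (33, 'cafbgd')
  11 → (3, 'ccfagbcdbdgdcegaccfbfgcgedgaadcafbgd')
  12 → (19, 'ccfbfgcgedgaadcafbgd')
  13 → (9, 'cdbdgdcegaccfbfgcgedgaadcafbgd')
  14 → (15, 'cegaccfbfgcgedgaadcafbgd')
  15 → (4, 'cfagbcdbdgdcegaccfbfgcgedgaadcafbgd')
  16 → (20, 'cfbfgcgedgaadcafbgd')
  17 → (25, 'cgedgaadcafbgd')
  18 → (38, 'd')
  19 → (10, 'dbdgdcegaccfbfgcgedgaadcafbgd')
  20 → (32, 'dcafbgd')
  21 → (14, 'dcegaccfbfgcgedgaadcafbgd')
  22 → (28, 'dgaadcafbgd')
  23 → (12, 'dgdcegaccfbfgcgedgaadcafbgd')
  24 → (27, 'edgaadcafbgd')
  25 → (16, 'egaccfbfgcgedgaadcafbgd')
  26 → (5, 'fagbcdbdgdcegaccfbfgcgedgaadcafbgd')
  27 → (21, 'fbfgcgedgaadcafbgd')
  28 → (35, 'fbgd')
  29 → (2, 'fccfagbcdbdgdcegaccfbfgcgedgaadcafbgd')
  30 → (1, 'ffccfagbcdbdgdcegaccfbfgcgedgaadcafbgd')
  31 → (23, 'fgcgedgaadcafbgd')
  32 → (29, 'gaadcafbgd')
  33 → (17, 'gaccfbfgcgedgaadcafbgd')
  34 → (7, 'gbcdbdgdcegaccfbfgcgedgaadcafbgd')
  35 → (24, 'gcgedgaadcafbgd')
  36 → (37, 'gd')
  37 → (13, 'gdcegaccfbfgcgedgaadcafbgd')
  38 → (26, 'gedgaadcafbgd')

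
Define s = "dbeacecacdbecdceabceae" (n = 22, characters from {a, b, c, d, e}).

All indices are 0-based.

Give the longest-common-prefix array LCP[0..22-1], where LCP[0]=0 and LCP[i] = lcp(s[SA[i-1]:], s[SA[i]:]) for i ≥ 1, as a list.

[0, 1, 2, 1, 0, 1, 2, 0, 1, 2, 1, 3, 2, 0, 3, 1, 0, 1, 2, 2, 1, 2]

rank→(start, suffix):
  0 → (16, 'abceae')
  1 → (7, 'acdbecdceabceae')
  2 → (3, 'acecacdbecdceabceae')
  3 → (20, 'ae')
  4 → (17, 'bceae')
  5 → (1, 'beacecacdbecdceabceae')
  6 → (10, 'becdceabceae')
  7 → (6, 'cacdbecdceabceae')
  8 → (8, 'cdbecdceabceae')
  9 → (12, 'cdceabceae')
  10 → (14, 'ceabceae')
  11 → (18, 'ceae')
  12 → (4, 'cecacdbecdceabceae')
  13 → (0, 'dbeacecacdbecdceabceae')
  14 → (9, 'dbecdceabceae')
  15 → (13, 'dceabceae')
  16 → (21, 'e')
  17 → (15, 'eabceae')
  18 → (2, 'eacecacdbecdceabceae')
  19 → (19, 'eae')
  20 → (5, 'ecacdbecdceabceae')
  21 → (11, 'ecdceabceae')

SA = [16, 7, 3, 20, 17, 1, 10, 6, 8, 12, 14, 18, 4, 0, 9, 13, 21, 15, 2, 19, 5, 11]
rank  pair      lcp
   1  s[16:],s[7:]  1  'a'
   2  s[7:],s[3:]  2  'ac'
   3  s[3:],s[20:]  1  'a'
   4  s[20:],s[17:]  0  ''
   5  s[17:],s[1:]  1  'b'
   6  s[1:],s[10:]  2  'be'
   7  s[10:],s[6:]  0  ''
   8  s[6:],s[8:]  1  'c'
   9  s[8:],s[12:]  2  'cd'
  10  s[12:],s[14:]  1  'c'
  11  s[14:],s[18:]  3  'cea'
  12  s[18:],s[4:]  2  'ce'
  13  s[4:],s[0:]  0  ''
  14  s[0:],s[9:]  3  'dbe'
  15  s[9:],s[13:]  1  'd'
  16  s[13:],s[21:]  0  ''
  17  s[21:],s[15:]  1  'e'
  18  s[15:],s[2:]  2  'ea'
  19  s[2:],s[19:]  2  'ea'
  20  s[19:],s[5:]  1  'e'
  21  s[5:],s[11:]  2  'ec'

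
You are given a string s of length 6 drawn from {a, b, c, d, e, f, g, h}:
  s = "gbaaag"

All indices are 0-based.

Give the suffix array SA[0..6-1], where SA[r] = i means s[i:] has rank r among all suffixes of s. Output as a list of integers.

[2, 3, 4, 1, 5, 0]

sorted suffixes:
  #0 SA[0]=2  'aaag'
  #1 SA[1]=3  'aag'
  #2 SA[2]=4  'ag'
  #3 SA[3]=1  'baaag'
  #4 SA[4]=5  'g'
  #5 SA[5]=0  'gbaaag'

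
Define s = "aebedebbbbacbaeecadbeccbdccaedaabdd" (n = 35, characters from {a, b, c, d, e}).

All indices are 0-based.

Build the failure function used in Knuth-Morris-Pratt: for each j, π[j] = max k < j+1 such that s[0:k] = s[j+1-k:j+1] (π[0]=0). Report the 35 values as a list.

[0, 0, 0, 0, 0, 0, 0, 0, 0, 0, 1, 0, 0, 1, 2, 0, 0, 1, 0, 0, 0, 0, 0, 0, 0, 0, 0, 1, 2, 0, 1, 1, 0, 0, 0]

π[0] = 0
j=1 s[j]='e': π[1]=0 (border '')
j=2 s[j]='b': π[2]=0 (border '')
j=3 s[j]='e': π[3]=0 (border '')
j=4 s[j]='d': π[4]=0 (border '')
j=5 s[j]='e': π[5]=0 (border '')
j=6 s[j]='b': π[6]=0 (border '')
j=7 s[j]='b': π[7]=0 (border '')
j=8 s[j]='b': π[8]=0 (border '')
j=9 s[j]='b': π[9]=0 (border '')
j=10 s[j]='a': π[10]=1 (border 'a')
j=11 s[j]='c': k: 1→0; π[11]=0 (border '')
j=12 s[j]='b': π[12]=0 (border '')
j=13 s[j]='a': π[13]=1 (border 'a')
j=14 s[j]='e': π[14]=2 (border 'ae')
j=15 s[j]='e': k: 2→0; π[15]=0 (border '')
j=16 s[j]='c': π[16]=0 (border '')
j=17 s[j]='a': π[17]=1 (border 'a')
j=18 s[j]='d': k: 1→0; π[18]=0 (border '')
j=19 s[j]='b': π[19]=0 (border '')
j=20 s[j]='e': π[20]=0 (border '')
j=21 s[j]='c': π[21]=0 (border '')
j=22 s[j]='c': π[22]=0 (border '')
j=23 s[j]='b': π[23]=0 (border '')
j=24 s[j]='d': π[24]=0 (border '')
j=25 s[j]='c': π[25]=0 (border '')
j=26 s[j]='c': π[26]=0 (border '')
j=27 s[j]='a': π[27]=1 (border 'a')
j=28 s[j]='e': π[28]=2 (border 'ae')
j=29 s[j]='d': k: 2→0; π[29]=0 (border '')
j=30 s[j]='a': π[30]=1 (border 'a')
j=31 s[j]='a': k: 1→0; π[31]=1 (border 'a')
j=32 s[j]='b': k: 1→0; π[32]=0 (border '')
j=33 s[j]='d': π[33]=0 (border '')
j=34 s[j]='d': π[34]=0 (border '')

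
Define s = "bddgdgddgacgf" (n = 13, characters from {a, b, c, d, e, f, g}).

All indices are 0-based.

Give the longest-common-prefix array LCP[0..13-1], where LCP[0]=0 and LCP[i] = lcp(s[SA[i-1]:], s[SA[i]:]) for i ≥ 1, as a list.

[0, 0, 0, 0, 3, 1, 2, 3, 0, 0, 1, 2, 1]

rank→(start, suffix):
  0 → (9, 'acgf')
  1 → (0, 'bddgdgddgacgf')
  2 → (10, 'cgf')
  3 → (6, 'ddgacgf')
  4 → (1, 'ddgdgddgacgf')
  5 → (7, 'dgacgf')
  6 → (4, 'dgddgacgf')
  7 → (2, 'dgdgddgacgf')
  8 → (12, 'f')
  9 → (8, 'gacgf')
  10 → (5, 'gddgacgf')
  11 → (3, 'gdgddgacgf')
  12 → (11, 'gf')

SA = [9, 0, 10, 6, 1, 7, 4, 2, 12, 8, 5, 3, 11]
i: (SA[i-1],SA[i]) lcp shared
  1: (9,0) 0 ''
  2: (0,10) 0 ''
  3: (10,6) 0 ''
  4: (6,1) 3 'ddg'
  5: (1,7) 1 'd'
  6: (7,4) 2 'dg'
  7: (4,2) 3 'dgd'
  8: (2,12) 0 ''
  9: (12,8) 0 ''
  10: (8,5) 1 'g'
  11: (5,3) 2 'gd'
  12: (3,11) 1 'g'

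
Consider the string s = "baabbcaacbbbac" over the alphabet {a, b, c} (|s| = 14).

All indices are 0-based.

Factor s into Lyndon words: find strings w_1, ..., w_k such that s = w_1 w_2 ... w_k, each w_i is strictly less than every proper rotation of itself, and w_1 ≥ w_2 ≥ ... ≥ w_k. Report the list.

["b", "aabbcaacbbbac"]

emit factor 1: 'b' (i=0, period=1)
emit factor 2: 'aabbcaacbbbac' (i=1, period=13)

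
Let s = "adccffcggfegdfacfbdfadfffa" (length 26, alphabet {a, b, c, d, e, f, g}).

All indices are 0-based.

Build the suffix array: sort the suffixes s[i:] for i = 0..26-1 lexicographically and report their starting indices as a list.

[25, 14, 0, 20, 17, 2, 15, 3, 6, 1, 12, 18, 21, 10, 24, 13, 19, 16, 5, 9, 23, 4, 22, 11, 8, 7]

rank→(start, suffix):
  0 → (25, 'a')
  1 → (14, 'acfbdfadfffa')
  2 → (0, 'adccffcggfegdfacfbdfadfffa')
  3 → (20, 'adfffa')
  4 → (17, 'bdfadfffa')
  5 → (2, 'ccffcggfegdfacfbdfadfffa')
  6 → (15, 'cfbdfadfffa')
  7 → (3, 'cffcggfegdfacfbdfadfffa')
  8 → (6, 'cggfegdfacfbdfadfffa')
  9 → (1, 'dccffcggfegdfacfbdfadfffa')
  10 → (12, 'dfacfbdfadfffa')
  11 → (18, 'dfadfffa')
  12 → (21, 'dfffa')
  13 → (10, 'egdfacfbdfadfffa')
  14 → (24, 'fa')
  15 → (13, 'facfbdfadfffa')
  16 → (19, 'fadfffa')
  17 → (16, 'fbdfadfffa')
  18 → (5, 'fcggfegdfacfbdfadfffa')
  19 → (9, 'fegdfacfbdfadfffa')
  20 → (23, 'ffa')
  21 → (4, 'ffcggfegdfacfbdfadfffa')
  22 → (22, 'fffa')
  23 → (11, 'gdfacfbdfadfffa')
  24 → (8, 'gfegdfacfbdfadfffa')
  25 → (7, 'ggfegdfacfbdfadfffa')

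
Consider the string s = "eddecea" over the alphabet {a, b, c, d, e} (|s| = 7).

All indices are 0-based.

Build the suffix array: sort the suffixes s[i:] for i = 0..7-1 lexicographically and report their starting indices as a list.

[6, 4, 1, 2, 5, 3, 0]

rank→(start, suffix):
  0 → (6, 'a')
  1 → (4, 'cea')
  2 → (1, 'ddecea')
  3 → (2, 'decea')
  4 → (5, 'ea')
  5 → (3, 'ecea')
  6 → (0, 'eddecea')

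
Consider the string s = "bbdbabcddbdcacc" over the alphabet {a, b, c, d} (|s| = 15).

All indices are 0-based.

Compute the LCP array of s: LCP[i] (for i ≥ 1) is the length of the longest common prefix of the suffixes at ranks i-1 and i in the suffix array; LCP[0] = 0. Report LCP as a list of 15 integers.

[0, 1, 0, 1, 1, 1, 2, 0, 1, 1, 1, 0, 2, 1, 1]

rank→(start, suffix):
  0 → (4, 'abcddbdcacc')
  1 → (12, 'acc')
  2 → (3, 'babcddbdcacc')
  3 → (0, 'bbdbabcddbdcacc')
  4 → (5, 'bcddbdcacc')
  5 → (1, 'bdbabcddbdcacc')
  6 → (9, 'bdcacc')
  7 → (14, 'c')
  8 → (11, 'cacc')
  9 → (13, 'cc')
  10 → (6, 'cddbdcacc')
  11 → (2, 'dbabcddbdcacc')
  12 → (8, 'dbdcacc')
  13 → (10, 'dcacc')
  14 → (7, 'ddbdcacc')

SA = [4, 12, 3, 0, 5, 1, 9, 14, 11, 13, 6, 2, 8, 10, 7]
[i] adj suffixes → lcp
  [1] 4/12 → 1 ('a')
  [2] 12/3 → 0 ('')
  [3] 3/0 → 1 ('b')
  [4] 0/5 → 1 ('b')
  [5] 5/1 → 1 ('b')
  [6] 1/9 → 2 ('bd')
  [7] 9/14 → 0 ('')
  [8] 14/11 → 1 ('c')
  [9] 11/13 → 1 ('c')
  [10] 13/6 → 1 ('c')
  [11] 6/2 → 0 ('')
  [12] 2/8 → 2 ('db')
  [13] 8/10 → 1 ('d')
  [14] 10/7 → 1 ('d')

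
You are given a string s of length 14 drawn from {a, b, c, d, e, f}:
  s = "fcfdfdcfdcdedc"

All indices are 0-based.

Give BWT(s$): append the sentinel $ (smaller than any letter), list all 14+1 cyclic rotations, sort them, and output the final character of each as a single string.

rank  rotation         last
    0  $fcfdfdcfdcdedc  c
    1  c$fcfdfdcfdcded  d
    2  cdedc$fcfdfdcfd  d
    3  cfdcdedc$fcfdfd  d
    4  cfdfdcfdcdedc$f  f
    5  dc$fcfdfdcfdcde  e
    6  dcdedc$fcfdfdcf  f
    7  dcfdcdedc$fcfdf  f
    8  dedc$fcfdfdcfdc  c
    9  dfdcfdcdedc$fcf  f
   10  edc$fcfdfdcfdcd  d
   11  fcfdfdcfdcdedc$  $
   12  fdcdedc$fcfdfdc  c
   13  fdcfdcdedc$fcfd  d
   14  fdfdcfdcdedc$fc  c

cdddfeffcfd$cdc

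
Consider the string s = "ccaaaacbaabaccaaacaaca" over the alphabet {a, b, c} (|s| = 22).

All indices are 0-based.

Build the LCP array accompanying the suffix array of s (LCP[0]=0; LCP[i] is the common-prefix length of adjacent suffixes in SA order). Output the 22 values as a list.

sorted suffixes:
  #0 SA[0]=21  'a'
  #1 SA[1]=2  'aaaacbaabaccaaacaaca'
  #2 SA[2]=14  'aaacaaca'
  #3 SA[3]=3  'aaacbaabaccaaacaaca'
  #4 SA[4]=8  'aabaccaaacaaca'
  #5 SA[5]=18  'aaca'
  #6 SA[6]=15  'aacaaca'
  #7 SA[7]=4  'aacbaabaccaaacaaca'
  #8 SA[8]=9  'abaccaaacaaca'
  #9 SA[9]=19  'aca'
  #10 SA[10]=16  'acaaca'
  #11 SA[11]=5  'acbaabaccaaacaaca'
  #12 SA[12]=11  'accaaacaaca'
  #13 SA[13]=7  'baabaccaaacaaca'
  #14 SA[14]=10  'baccaaacaaca'
  #15 SA[15]=20  'ca'
  #16 SA[16]=1  'caaaacbaabaccaaacaaca'
  #17 SA[17]=13  'caaacaaca'
  #18 SA[18]=17  'caaca'
  #19 SA[19]=6  'cbaabaccaaacaaca'
  #20 SA[20]=0  'ccaaaacbaabaccaaacaaca'
  #21 SA[21]=12  'ccaaacaaca'

SA = [21, 2, 14, 3, 8, 18, 15, 4, 9, 19, 16, 5, 11, 7, 10, 20, 1, 13, 17, 6, 0, 12]
i: (SA[i-1],SA[i]) lcp shared
  1: (21,2) 1 'a'
  2: (2,14) 3 'aaa'
  3: (14,3) 4 'aaac'
  4: (3,8) 2 'aa'
  5: (8,18) 2 'aa'
  6: (18,15) 4 'aaca'
  7: (15,4) 3 'aac'
  8: (4,9) 1 'a'
  9: (9,19) 1 'a'
  10: (19,16) 3 'aca'
  11: (16,5) 2 'ac'
  12: (5,11) 2 'ac'
  13: (11,7) 0 ''
  14: (7,10) 2 'ba'
  15: (10,20) 0 ''
  16: (20,1) 2 'ca'
  17: (1,13) 4 'caaa'
  18: (13,17) 3 'caa'
  19: (17,6) 1 'c'
  20: (6,0) 1 'c'
  21: (0,12) 5 'ccaaa'

[0, 1, 3, 4, 2, 2, 4, 3, 1, 1, 3, 2, 2, 0, 2, 0, 2, 4, 3, 1, 1, 5]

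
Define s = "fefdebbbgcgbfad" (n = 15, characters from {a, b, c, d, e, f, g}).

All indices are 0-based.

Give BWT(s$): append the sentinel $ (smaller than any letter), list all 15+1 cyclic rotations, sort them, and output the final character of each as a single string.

rank  rotation          last
    0  $fefdebbbgcgbfad  d
    1  ad$fefdebbbgcgbf  f
    2  bbbgcgbfad$fefde  e
    3  bbgcgbfad$fefdeb  b
    4  bfad$fefdebbbgcg  g
    5  bgcgbfad$fefdebb  b
    6  cgbfad$fefdebbbg  g
    7  d$fefdebbbgcgbfa  a
    8  debbbgcgbfad$fef  f
    9  ebbbgcgbfad$fefd  d
   10  efdebbbgcgbfad$f  f
   11  fad$fefdebbbgcgb  b
   12  fdebbbgcgbfad$fe  e
   13  fefdebbbgcgbfad$  $
   14  gbfad$fefdebbbgc  c
   15  gcgbfad$fefdebbb  b

dfebgbgafdfbe$cb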